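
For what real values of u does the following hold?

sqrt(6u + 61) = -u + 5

Square both sides: 6u + 61 = (-u + 5)^2.
Expand and rearrange: u^2 - 16u - 36 = 0.
Solving gives u = 18 or u = -2.
Check each candidate in the original equation:
  u = 18: sqrt(169) = 13, while -u + 5 = -13 — extraneous.
  u = -2: sqrt(49) = 7, while -u + 5 = 7 — valid.

u = -2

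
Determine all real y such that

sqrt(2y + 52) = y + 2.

y = 6

Square both sides: 2y + 52 = (y + 2)^2.
Expand and rearrange: y^2 + 2y - 48 = 0.
Solving gives y = 6 or y = -8.
Check each candidate in the original equation:
  y = 6: sqrt(64) = 8, while y + 2 = 8 — valid.
  y = -8: sqrt(36) = 6, while y + 2 = -6 — extraneous.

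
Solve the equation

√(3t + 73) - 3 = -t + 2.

Isolate the radical: √(3t + 73) = -t + 5.
Square both sides: 3t + 73 = (-t + 5)².
Expand and rearrange: t² - 13t - 48 = 0.
Solving gives t = 16 or t = -3.
Check each candidate in the original equation:
  t = 16: √(121) = 11, while -t + 5 = -11 — extraneous.
  t = -3: √(64) = 8, while -t + 5 = 8 — valid.

t = -3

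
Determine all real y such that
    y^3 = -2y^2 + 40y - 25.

y = -7.6533 or y = 0.6533 or y = 5

Rearrange: y^3 + 2y^2 - 40y + 25 = 0.
Possible rational roots are divisors of 25. Testing y = 5 gives 0, so (y - 5) is a factor.
Divide: y^3 + 2y^2 - 40y + 25 = (y - 5)(y^2 + 7y - 5).
Apply the quadratic formula to y^2 + 7y - 5 = 0: y = (-7 +/- sqrt(69))/2, i.e. y ~= 0.6533 or y ~= -7.6533.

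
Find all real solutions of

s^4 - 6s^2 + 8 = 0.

Let u = s^2. The equation becomes u^2 - 6u + 8 = 0.
Factor: (u - 4)(u - 2) = 0, so u = 4 or u = 2.
s^2 = 4 gives s = +/-2.
s^2 = 2 gives s = +/-sqrt(2) ~= +/-1.4142.

s = -2 or s = -1.4142 or s = 1.4142 or s = 2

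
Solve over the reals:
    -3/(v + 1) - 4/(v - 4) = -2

v = 0 or v = 6.5

Multiply both sides by (v + 1)(v - 4):
-3(v - 4) - 4(v + 1) = -2(v + 1)(v - 4).
Expand and collect terms: -2v^2 + 13v = 0.
Factor or apply the quadratic formula: v = 0 or v = 6.5.
Neither value makes a denominator zero (v != -1, v != 4), so both are valid.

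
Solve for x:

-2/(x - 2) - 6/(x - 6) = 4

x = 1.2679 or x = 4.7321

Multiply both sides by (x - 2)(x - 6):
-2(x - 6) - 6(x - 2) = 4(x - 2)(x - 6).
Expand and collect terms: 4x^2 - 24x + 24 = 0.
By the quadratic formula, x = (24 +/- sqrt(192)) / 8, so x ~= 4.7321 or x ~= 1.2679.
Neither value makes a denominator zero (x != 2, x != 6), so both are valid.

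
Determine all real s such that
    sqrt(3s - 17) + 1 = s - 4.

s = 6 or s = 7

Isolate the radical: sqrt(3s - 17) = s - 5.
Square both sides: 3s - 17 = (s - 5)^2.
Expand and rearrange: s^2 - 13s + 42 = 0.
Solving gives s = 7 or s = 6.
Check each candidate in the original equation:
  s = 7: sqrt(4) = 2, while s - 5 = 2 — valid.
  s = 6: sqrt(1) = 1, while s - 5 = 1 — valid.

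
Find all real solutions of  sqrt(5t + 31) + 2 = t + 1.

t = 10

Isolate the radical: sqrt(5t + 31) = t - 1.
Square both sides: 5t + 31 = (t - 1)^2.
Expand and rearrange: t^2 - 7t - 30 = 0.
Solving gives t = 10 or t = -3.
Check each candidate in the original equation:
  t = 10: sqrt(81) = 9, while t - 1 = 9 — valid.
  t = -3: sqrt(16) = 4, while t - 1 = -4 — extraneous.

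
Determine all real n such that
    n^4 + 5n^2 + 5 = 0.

No real solutions.

Let u = n^2. The equation becomes u^2 + 5u + 5 = 0.
By the quadratic formula, u = -5/2 + sqrt(5)/2 or u = -5/2 - sqrt(5)/2.
n^2 = -5/2 + sqrt(5)/2 < 0 has no real solution.
n^2 = -5/2 - sqrt(5)/2 < 0 has no real solution.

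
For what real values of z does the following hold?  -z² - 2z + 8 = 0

z = -4 or z = 2

Factor: -1(z - 2)(z + 4) = 0.
So z = 2 or z = -4.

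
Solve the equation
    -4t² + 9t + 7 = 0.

t = -0.6116 or t = 2.8616

Discriminant: (9)² − 4·(-4)·7 = 193.
Quadratic formula: t = (-9 ± √193) / (-8).
So t = 9/8 - √(193)/8 ≈ -0.6116 or t = 9/8 + √(193)/8 ≈ 2.8616.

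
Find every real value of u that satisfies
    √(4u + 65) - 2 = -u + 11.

Isolate the radical: √(4u + 65) = -u + 13.
Square both sides: 4u + 65 = (-u + 13)².
Expand and rearrange: u² - 30u + 104 = 0.
Solving gives u = 26 or u = 4.
Check each candidate in the original equation:
  u = 26: √(169) = 13, while -u + 13 = -13 — extraneous.
  u = 4: √(81) = 9, while -u + 13 = 9 — valid.

u = 4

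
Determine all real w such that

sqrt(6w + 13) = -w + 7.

w = 2

Square both sides: 6w + 13 = (-w + 7)^2.
Expand and rearrange: w^2 - 20w + 36 = 0.
Solving gives w = 18 or w = 2.
Check each candidate in the original equation:
  w = 18: sqrt(121) = 11, while -w + 7 = -11 — extraneous.
  w = 2: sqrt(25) = 5, while -w + 7 = 5 — valid.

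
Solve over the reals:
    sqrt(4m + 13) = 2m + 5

m = -1

Square both sides: 4m + 13 = (2m + 5)^2.
Expand and rearrange: 4m^2 + 16m + 12 = 0.
Solving gives m = -1 or m = -3.
Check each candidate in the original equation:
  m = -1: sqrt(9) = 3, while 2m + 5 = 3 — valid.
  m = -3: sqrt(1) = 1, while 2m + 5 = -1 — extraneous.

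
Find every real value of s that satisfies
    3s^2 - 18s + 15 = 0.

Factor: 3(s - 1)(s - 5) = 0.
So s = 1 or s = 5.

s = 1 or s = 5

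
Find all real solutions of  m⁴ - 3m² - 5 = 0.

Let u = m². The equation becomes u² - 3u - 5 = 0.
By the quadratic formula, u = 3/2 + √(29)/2 or u = 3/2 - √(29)/2.
m² = 3/2 + √(29)/2 gives m = ±√(3/2 + √(29)/2) ≈ ±2.0476.
m² = 3/2 - √(29)/2 < 0 has no real solution.

m = -2.0476 or m = 2.0476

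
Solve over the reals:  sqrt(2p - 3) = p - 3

Square both sides: 2p - 3 = (p - 3)^2.
Expand and rearrange: p^2 - 8p + 12 = 0.
Solving gives p = 6 or p = 2.
Check each candidate in the original equation:
  p = 6: sqrt(9) = 3, while p - 3 = 3 — valid.
  p = 2: sqrt(1) = 1, while p - 3 = -1 — extraneous.

p = 6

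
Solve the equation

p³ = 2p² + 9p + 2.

p = -2 or p = -0.2361 or p = 4.2361

Rearrange: p³ - 2p² - 9p - 2 = 0.
Possible rational roots are divisors of -2. Testing p = -2 gives 0, so (p + 2) is a factor.
Divide: p³ - 2p² - 9p - 2 = (p + 2)(p² - 4p - 1).
Apply the quadratic formula to p² - 4p - 1 = 0: p = (4 ± √20)/2, i.e. p ≈ 4.2361 or p ≈ -0.2361.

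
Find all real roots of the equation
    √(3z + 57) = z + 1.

Square both sides: 3z + 57 = (z + 1)².
Expand and rearrange: z² - z - 56 = 0.
Solving gives z = 8 or z = -7.
Check each candidate in the original equation:
  z = 8: √(81) = 9, while z + 1 = 9 — valid.
  z = -7: √(36) = 6, while z + 1 = -6 — extraneous.

z = 8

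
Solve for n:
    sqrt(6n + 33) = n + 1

n = 8

Square both sides: 6n + 33 = (n + 1)^2.
Expand and rearrange: n^2 - 4n - 32 = 0.
Solving gives n = 8 or n = -4.
Check each candidate in the original equation:
  n = 8: sqrt(81) = 9, while n + 1 = 9 — valid.
  n = -4: sqrt(9) = 3, while n + 1 = -3 — extraneous.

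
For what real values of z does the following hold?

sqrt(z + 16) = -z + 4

z = 0

Square both sides: z + 16 = (-z + 4)^2.
Expand and rearrange: z^2 - 9z = 0.
Solving gives z = 9 or z = 0.
Check each candidate in the original equation:
  z = 9: sqrt(25) = 5, while -z + 4 = -5 — extraneous.
  z = 0: sqrt(16) = 4, while -z + 4 = 4 — valid.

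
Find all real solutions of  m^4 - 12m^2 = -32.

m = -2.8284 or m = -2 or m = 2 or m = 2.8284

Let u = m^2. The equation becomes u^2 - 12u + 32 = 0.
Factor: (u - 4)(u - 8) = 0, so u = 4 or u = 8.
m^2 = 4 gives m = +/-2.
m^2 = 8 gives m = +/-2*sqrt(2) ~= +/-2.8284.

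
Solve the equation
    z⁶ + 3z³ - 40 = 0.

Let u = z³. The equation becomes u² + 3u - 40 = 0.
Factor: (u - 5)(u + 8) = 0, so u = 5 or u = -8.
z³ = 5 gives z = ∛(5) ≈ 1.71.
z³ = -8 gives z = -2.

z = -2 or z = 1.71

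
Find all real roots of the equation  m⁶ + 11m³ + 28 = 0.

m = -1.9129 or m = -1.5874

Let u = m³. The equation becomes u² + 11u + 28 = 0.
Factor: (u + 7)(u + 4) = 0, so u = -7 or u = -4.
m³ = -7 gives m = -∛(7) ≈ -1.9129.
m³ = -4 gives m = -∛(4) ≈ -1.5874.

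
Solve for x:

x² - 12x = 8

x = -0.6332 or x = 12.6332

Rearrange to standard form: x² - 12x - 8 = 0.
Discriminant: (-12)² − 4·1·(-8) = 176.
Quadratic formula: x = (12 ± √176) / 2.
So x = 6 + 2·√(11) ≈ 12.6332 or x = 6 - 2·√(11) ≈ -0.6332.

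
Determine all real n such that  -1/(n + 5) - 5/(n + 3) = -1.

n = -4.7417 or n = 2.7417

Multiply both sides by (n + 5)(n + 3):
-(n + 3) - 5(n + 5) = -(n + 5)(n + 3).
Expand and collect terms: -n² - 2n + 13 = 0.
By the quadratic formula, n = (2 ± √56) / -2, so n ≈ -4.7417 or n ≈ 2.7417.
Neither value makes a denominator zero (n ≠ -5, n ≠ -3), so both are valid.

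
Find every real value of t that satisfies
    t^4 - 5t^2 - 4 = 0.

t = -2.3878 or t = 2.3878

Let u = t^2. The equation becomes u^2 - 5u - 4 = 0.
By the quadratic formula, u = 5/2 + sqrt(41)/2 or u = 5/2 - sqrt(41)/2.
t^2 = 5/2 + sqrt(41)/2 gives t = +/-sqrt(5/2 + sqrt(41)/2) ~= +/-2.3878.
t^2 = 5/2 - sqrt(41)/2 < 0 has no real solution.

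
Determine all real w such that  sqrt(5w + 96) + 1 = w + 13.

Isolate the radical: sqrt(5w + 96) = w + 12.
Square both sides: 5w + 96 = (w + 12)^2.
Expand and rearrange: w^2 + 19w + 48 = 0.
Solving gives w = -3 or w = -16.
Check each candidate in the original equation:
  w = -3: sqrt(81) = 9, while w + 12 = 9 — valid.
  w = -16: sqrt(16) = 4, while w + 12 = -4 — extraneous.

w = -3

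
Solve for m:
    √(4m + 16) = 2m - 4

m = 5

Square both sides: 4m + 16 = (2m - 4)².
Expand and rearrange: 4m² - 20m = 0.
Solving gives m = 5 or m = 0.
Check each candidate in the original equation:
  m = 5: √(36) = 6, while 2m - 4 = 6 — valid.
  m = 0: √(16) = 4, while 2m - 4 = -4 — extraneous.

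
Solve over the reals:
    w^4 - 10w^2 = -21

Let u = w^2. The equation becomes u^2 - 10u + 21 = 0.
Factor: (u - 7)(u - 3) = 0, so u = 7 or u = 3.
w^2 = 7 gives w = +/-sqrt(7) ~= +/-2.6458.
w^2 = 3 gives w = +/-sqrt(3) ~= +/-1.7321.

w = -2.6458 or w = -1.7321 or w = 1.7321 or w = 2.6458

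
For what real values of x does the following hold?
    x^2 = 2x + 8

Bring every term to one side: x^2 - 2x - 8 = 0.
Factor: (x - 4)(x + 2) = 0.
So x = 4 or x = -2.

x = -2 or x = 4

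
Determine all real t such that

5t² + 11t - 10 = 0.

t = -2.8916 or t = 0.6916

Discriminant: (11)² − 4·5·(-10) = 321.
Quadratic formula: t = (-11 ± √321) / 10.
So t = -11/10 + √(321)/10 ≈ 0.6916 or t = -√(321)/10 - 11/10 ≈ -2.8916.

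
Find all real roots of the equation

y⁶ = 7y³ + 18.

y = -1.2599 or y = 2.0801

Let u = y³. The equation becomes u² - 7u - 18 = 0.
Factor: (u - 9)(u + 2) = 0, so u = 9 or u = -2.
y³ = 9 gives y = ∛(9) ≈ 2.0801.
y³ = -2 gives y = -∛(2) ≈ -1.2599.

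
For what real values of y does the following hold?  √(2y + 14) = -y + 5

y = 1

Square both sides: 2y + 14 = (-y + 5)².
Expand and rearrange: y² - 12y + 11 = 0.
Solving gives y = 11 or y = 1.
Check each candidate in the original equation:
  y = 11: √(36) = 6, while -y + 5 = -6 — extraneous.
  y = 1: √(16) = 4, while -y + 5 = 4 — valid.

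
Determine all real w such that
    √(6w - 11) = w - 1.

w = 2 or w = 6

Square both sides: 6w - 11 = (w - 1)².
Expand and rearrange: w² - 8w + 12 = 0.
Solving gives w = 6 or w = 2.
Check each candidate in the original equation:
  w = 6: √(25) = 5, while w - 1 = 5 — valid.
  w = 2: √(1) = 1, while w - 1 = 1 — valid.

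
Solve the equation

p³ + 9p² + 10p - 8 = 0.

p = -7.5311 or p = -2 or p = 0.5311

Possible rational roots are divisors of -8. Testing p = -2 gives 0, so (p + 2) is a factor.
Divide: p³ + 9p² + 10p - 8 = (p + 2)(p² + 7p - 4).
Apply the quadratic formula to p² + 7p - 4 = 0: p = (-7 ± √65)/2, i.e. p ≈ 0.5311 or p ≈ -7.5311.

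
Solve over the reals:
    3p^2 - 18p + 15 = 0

p = 1 or p = 5

Factor: 3(p - 5)(p - 1) = 0.
So p = 5 or p = 1.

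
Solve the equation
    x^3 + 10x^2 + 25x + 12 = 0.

x = -6.3723 or x = -3 or x = -0.6277

Possible rational roots are divisors of 12. Testing x = -3 gives 0, so (x + 3) is a factor.
Divide: x^3 + 10x^2 + 25x + 12 = (x + 3)(x^2 + 7x + 4).
Apply the quadratic formula to x^2 + 7x + 4 = 0: x = (-7 +/- sqrt(33))/2, i.e. x ~= -0.6277 or x ~= -6.3723.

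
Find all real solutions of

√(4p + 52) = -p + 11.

p = 3

Square both sides: 4p + 52 = (-p + 11)².
Expand and rearrange: p² - 26p + 69 = 0.
Solving gives p = 23 or p = 3.
Check each candidate in the original equation:
  p = 23: √(144) = 12, while -p + 11 = -12 — extraneous.
  p = 3: √(64) = 8, while -p + 11 = 8 — valid.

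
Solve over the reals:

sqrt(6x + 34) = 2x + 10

Square both sides: 6x + 34 = (2x + 10)^2.
Expand and rearrange: 4x^2 + 34x + 66 = 0.
Solving gives x = -3 or x = -5.5.
Check each candidate in the original equation:
  x = -3: sqrt(16) = 4, while 2x + 10 = 4 — valid.
  x = -5.5: sqrt(1) = 1, while 2x + 10 = -1 — extraneous.

x = -3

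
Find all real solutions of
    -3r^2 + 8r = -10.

r = -0.9274 or r = 3.5941

Rearrange to standard form: -3r^2 + 8r + 10 = 0.
Discriminant: (8)^2 - 4*(-3)*10 = 184.
Quadratic formula: r = (-8 +/- sqrt(184)) / (-6).
So r = 4/3 - sqrt(46)/3 ~= -0.9274 or r = 4/3 + sqrt(46)/3 ~= 3.5941.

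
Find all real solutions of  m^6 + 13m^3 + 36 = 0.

m = -2.0801 or m = -1.5874

Let u = m^3. The equation becomes u^2 + 13u + 36 = 0.
Factor: (u + 9)(u + 4) = 0, so u = -9 or u = -4.
m^3 = -9 gives m = -(9)^(1/3) ~= -2.0801.
m^3 = -4 gives m = -(4)^(1/3) ~= -1.5874.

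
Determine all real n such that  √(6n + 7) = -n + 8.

n = 3

Square both sides: 6n + 7 = (-n + 8)².
Expand and rearrange: n² - 22n + 57 = 0.
Solving gives n = 19 or n = 3.
Check each candidate in the original equation:
  n = 19: √(121) = 11, while -n + 8 = -11 — extraneous.
  n = 3: √(25) = 5, while -n + 8 = 5 — valid.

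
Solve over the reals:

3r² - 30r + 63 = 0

Factor: 3(r - 3)(r - 7) = 0.
So r = 3 or r = 7.

r = 3 or r = 7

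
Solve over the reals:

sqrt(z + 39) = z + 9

z = -3

Square both sides: z + 39 = (z + 9)^2.
Expand and rearrange: z^2 + 17z + 42 = 0.
Solving gives z = -3 or z = -14.
Check each candidate in the original equation:
  z = -3: sqrt(36) = 6, while z + 9 = 6 — valid.
  z = -14: sqrt(25) = 5, while z + 9 = -5 — extraneous.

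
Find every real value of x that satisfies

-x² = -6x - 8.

x = -1.1231 or x = 7.1231

Rearrange to standard form: -x² + 6x + 8 = 0.
Discriminant: (6)² − 4·(-1)·8 = 68.
Quadratic formula: x = (-6 ± √68) / (-2).
So x = 3 - √(17) ≈ -1.1231 or x = 3 + √(17) ≈ 7.1231.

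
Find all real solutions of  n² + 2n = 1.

n = -2.4142 or n = 0.4142

Rearrange to standard form: n² + 2n - 1 = 0.
Discriminant: (2)² − 4·1·(-1) = 8.
Quadratic formula: n = (-2 ± √8) / 2.
So n = -1 + √(2) ≈ 0.4142 or n = -√(2) - 1 ≈ -2.4142.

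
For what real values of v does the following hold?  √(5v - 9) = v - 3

v = 9

Square both sides: 5v - 9 = (v - 3)².
Expand and rearrange: v² - 11v + 18 = 0.
Solving gives v = 9 or v = 2.
Check each candidate in the original equation:
  v = 9: √(36) = 6, while v - 3 = 6 — valid.
  v = 2: √(1) = 1, while v - 3 = -1 — extraneous.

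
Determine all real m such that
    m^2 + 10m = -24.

m = -6 or m = -4

Bring every term to one side: m^2 + 10m + 24 = 0.
Factor: (m + 6)(m + 4) = 0.
So m = -6 or m = -4.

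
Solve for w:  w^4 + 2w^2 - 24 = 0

Let u = w^2. The equation becomes u^2 + 2u - 24 = 0.
Factor: (u + 6)(u - 4) = 0, so u = -6 or u = 4.
w^2 = -6 < 0 has no real solution.
w^2 = 4 gives w = +/-2.

w = -2 or w = 2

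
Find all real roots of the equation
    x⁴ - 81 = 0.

Let u = x². The equation becomes u² - 81 = 0.
Factor: (u - 9)(u + 9) = 0, so u = 9 or u = -9.
x² = 9 gives x = ±3.
x² = -9 < 0 has no real solution.

x = -3 or x = 3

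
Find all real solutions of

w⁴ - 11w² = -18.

Let u = w². The equation becomes u² - 11u + 18 = 0.
Factor: (u - 2)(u - 9) = 0, so u = 2 or u = 9.
w² = 2 gives w = ±√(2) ≈ ±1.4142.
w² = 9 gives w = ±3.

w = -3 or w = -1.4142 or w = 1.4142 or w = 3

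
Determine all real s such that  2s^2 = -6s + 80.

s = -8 or s = 5

Bring every term to one side: 2s^2 + 6s - 80 = 0.
Factor: 2(s - 5)(s + 8) = 0.
So s = 5 or s = -8.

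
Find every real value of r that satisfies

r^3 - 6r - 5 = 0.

r = -1.7913 or r = -1 or r = 2.7913

Possible rational roots are divisors of -5. Testing r = -1 gives 0, so (r + 1) is a factor.
Divide: r^3 - 6r - 5 = (r + 1)(r^2 - r - 5).
Apply the quadratic formula to r^2 - r - 5 = 0: r = (1 +/- sqrt(21))/2, i.e. r ~= 2.7913 or r ~= -1.7913.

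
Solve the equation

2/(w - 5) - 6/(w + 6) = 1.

Multiply both sides by (w - 5)(w + 6):
2(w + 6) - 6(w - 5) = (w - 5)(w + 6).
Expand and collect terms: w² + 5w - 72 = 0.
By the quadratic formula, w = (-5 ± √313) / 2, so w ≈ 6.3459 or w ≈ -11.3459.
Neither value makes a denominator zero (w ≠ 5, w ≠ -6), so both are valid.

w = -11.3459 or w = 6.3459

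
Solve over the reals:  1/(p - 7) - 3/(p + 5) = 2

p = -6.4462 or p = 7.4462

Multiply both sides by (p - 7)(p + 5):
(p + 5) - 3(p - 7) = 2(p - 7)(p + 5).
Expand and collect terms: 2p^2 - 2p - 96 = 0.
By the quadratic formula, p = (2 +/- sqrt(772)) / 4, so p ~= 7.4462 or p ~= -6.4462.
Neither value makes a denominator zero (p != 7, p != -5), so both are valid.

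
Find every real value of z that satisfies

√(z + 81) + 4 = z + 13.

z = 0

Isolate the radical: √(z + 81) = z + 9.
Square both sides: z + 81 = (z + 9)².
Expand and rearrange: z² + 17z = 0.
Solving gives z = 0 or z = -17.
Check each candidate in the original equation:
  z = 0: √(81) = 9, while z + 9 = 9 — valid.
  z = -17: √(64) = 8, while z + 9 = -8 — extraneous.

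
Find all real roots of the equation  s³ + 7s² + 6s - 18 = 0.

Possible rational roots are divisors of -18. Testing s = -3 gives 0, so (s + 3) is a factor.
Divide: s³ + 7s² + 6s - 18 = (s + 3)(s² + 4s - 6).
Apply the quadratic formula to s² + 4s - 6 = 0: s = (-4 ± √40)/2, i.e. s ≈ 1.1623 or s ≈ -5.1623.

s = -5.1623 or s = -3 or s = 1.1623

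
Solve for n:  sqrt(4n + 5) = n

n = 5

Square both sides: 4n + 5 = (n)^2.
Expand and rearrange: n^2 - 4n - 5 = 0.
Solving gives n = 5 or n = -1.
Check each candidate in the original equation:
  n = 5: sqrt(25) = 5, while n = 5 — valid.
  n = -1: sqrt(1) = 1, while n = -1 — extraneous.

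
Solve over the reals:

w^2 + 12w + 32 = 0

w = -8 or w = -4

Factor: (w + 8)(w + 4) = 0.
So w = -8 or w = -4.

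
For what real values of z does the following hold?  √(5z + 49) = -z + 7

Square both sides: 5z + 49 = (-z + 7)².
Expand and rearrange: z² - 19z = 0.
Solving gives z = 19 or z = 0.
Check each candidate in the original equation:
  z = 19: √(144) = 12, while -z + 7 = -12 — extraneous.
  z = 0: √(49) = 7, while -z + 7 = 7 — valid.

z = 0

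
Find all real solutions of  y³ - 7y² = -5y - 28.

Rearrange: y³ - 7y² + 5y + 28 = 0.
Possible rational roots are divisors of 28. Testing y = 4 gives 0, so (y - 4) is a factor.
Divide: y³ - 7y² + 5y + 28 = (y - 4)(y² - 3y - 7).
Apply the quadratic formula to y² - 3y - 7 = 0: y = (3 ± √37)/2, i.e. y ≈ 4.5414 or y ≈ -1.5414.

y = -1.5414 or y = 4 or y = 4.5414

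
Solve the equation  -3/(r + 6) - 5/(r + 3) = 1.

Multiply both sides by (r + 6)(r + 3):
-3(r + 3) - 5(r + 6) = (r + 6)(r + 3).
Expand and collect terms: r² + 17r + 57 = 0.
By the quadratic formula, r = (-17 ± √61) / 2, so r ≈ -4.5949 or r ≈ -12.4051.
Neither value makes a denominator zero (r ≠ -6, r ≠ -3), so both are valid.

r = -12.4051 or r = -4.5949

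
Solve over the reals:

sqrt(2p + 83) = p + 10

p = -1

Square both sides: 2p + 83 = (p + 10)^2.
Expand and rearrange: p^2 + 18p + 17 = 0.
Solving gives p = -1 or p = -17.
Check each candidate in the original equation:
  p = -1: sqrt(81) = 9, while p + 10 = 9 — valid.
  p = -17: sqrt(49) = 7, while p + 10 = -7 — extraneous.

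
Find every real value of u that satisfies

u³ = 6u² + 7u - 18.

u = -2 or u = 1.3542 or u = 6.6458

Rearrange: u³ - 6u² - 7u + 18 = 0.
Possible rational roots are divisors of 18. Testing u = -2 gives 0, so (u + 2) is a factor.
Divide: u³ - 6u² - 7u + 18 = (u + 2)(u² - 8u + 9).
Apply the quadratic formula to u² - 8u + 9 = 0: u = (8 ± √28)/2, i.e. u ≈ 6.6458 or u ≈ 1.3542.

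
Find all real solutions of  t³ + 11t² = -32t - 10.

t = -5.6458 or t = -5 or t = -0.3542

Rearrange: t³ + 11t² + 32t + 10 = 0.
Possible rational roots are divisors of 10. Testing t = -5 gives 0, so (t + 5) is a factor.
Divide: t³ + 11t² + 32t + 10 = (t + 5)(t² + 6t + 2).
Apply the quadratic formula to t² + 6t + 2 = 0: t = (-6 ± √28)/2, i.e. t ≈ -0.3542 or t ≈ -5.6458.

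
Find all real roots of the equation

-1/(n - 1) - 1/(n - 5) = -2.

n = 1.4384 or n = 5.5616

Multiply both sides by (n - 1)(n - 5):
-(n - 5) - (n - 1) = -2(n - 1)(n - 5).
Expand and collect terms: -2n² + 14n - 16 = 0.
By the quadratic formula, n = (-14 ± √68) / -4, so n ≈ 1.4384 or n ≈ 5.5616.
Neither value makes a denominator zero (n ≠ 1, n ≠ 5), so both are valid.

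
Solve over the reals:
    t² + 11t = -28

t = -7 or t = -4

Bring every term to one side: t² + 11t + 28 = 0.
Factor: (t + 4)(t + 7) = 0.
So t = -4 or t = -7.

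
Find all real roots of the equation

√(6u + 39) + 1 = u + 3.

u = 7

Isolate the radical: √(6u + 39) = u + 2.
Square both sides: 6u + 39 = (u + 2)².
Expand and rearrange: u² - 2u - 35 = 0.
Solving gives u = 7 or u = -5.
Check each candidate in the original equation:
  u = 7: √(81) = 9, while u + 2 = 9 — valid.
  u = -5: √(9) = 3, while u + 2 = -3 — extraneous.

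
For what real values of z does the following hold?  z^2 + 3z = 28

z = -7 or z = 4

Bring every term to one side: z^2 + 3z - 28 = 0.
Factor: (z - 4)(z + 7) = 0.
So z = 4 or z = -7.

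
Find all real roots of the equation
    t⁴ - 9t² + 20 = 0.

t = -2.2361 or t = -2 or t = 2 or t = 2.2361

Let u = t². The equation becomes u² - 9u + 20 = 0.
Factor: (u - 4)(u - 5) = 0, so u = 4 or u = 5.
t² = 4 gives t = ±2.
t² = 5 gives t = ±√(5) ≈ ±2.2361.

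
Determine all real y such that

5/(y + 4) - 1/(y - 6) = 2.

Multiply both sides by (y + 4)(y - 6):
5(y - 6) - (y + 4) = 2(y + 4)(y - 6).
Expand and collect terms: 2y^2 - 8y - 14 = 0.
By the quadratic formula, y = (8 +/- sqrt(176)) / 4, so y ~= 5.3166 or y ~= -1.3166.
Neither value makes a denominator zero (y != -4, y != 6), so both are valid.

y = -1.3166 or y = 5.3166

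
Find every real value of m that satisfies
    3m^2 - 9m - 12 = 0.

Factor: 3(m - 4)(m + 1) = 0.
So m = 4 or m = -1.

m = -1 or m = 4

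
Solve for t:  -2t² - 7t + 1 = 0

t = -3.6375 or t = 0.1375

Discriminant: (-7)² − 4·(-2)·1 = 57.
Quadratic formula: t = (7 ± √57) / (-4).
So t = -√(57)/4 - 7/4 ≈ -3.6375 or t = -7/4 + √(57)/4 ≈ 0.1375.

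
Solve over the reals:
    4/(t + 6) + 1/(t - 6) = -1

t = -10.2621 or t = 5.2621

Multiply both sides by (t + 6)(t - 6):
4(t - 6) + (t + 6) = -(t + 6)(t - 6).
Expand and collect terms: -t^2 - 5t + 54 = 0.
By the quadratic formula, t = (5 +/- sqrt(241)) / -2, so t ~= -10.2621 or t ~= 5.2621.
Neither value makes a denominator zero (t != -6, t != 6), so both are valid.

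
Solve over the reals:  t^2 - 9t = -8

Bring every term to one side: t^2 - 9t + 8 = 0.
Factor: (t - 1)(t - 8) = 0.
So t = 1 or t = 8.

t = 1 or t = 8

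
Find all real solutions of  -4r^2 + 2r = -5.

r = -0.8956 or r = 1.3956

Rearrange to standard form: -4r^2 + 2r + 5 = 0.
Discriminant: (2)^2 - 4*(-4)*5 = 84.
Quadratic formula: r = (-2 +/- sqrt(84)) / (-8).
So r = 1/4 - sqrt(21)/4 ~= -0.8956 or r = 1/4 + sqrt(21)/4 ~= 1.3956.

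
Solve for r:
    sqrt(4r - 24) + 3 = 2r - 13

r = 10

Isolate the radical: sqrt(4r - 24) = 2r - 16.
Square both sides: 4r - 24 = (2r - 16)^2.
Expand and rearrange: 4r^2 - 68r + 280 = 0.
Solving gives r = 10 or r = 7.
Check each candidate in the original equation:
  r = 10: sqrt(16) = 4, while 2r - 16 = 4 — valid.
  r = 7: sqrt(4) = 2, while 2r - 16 = -2 — extraneous.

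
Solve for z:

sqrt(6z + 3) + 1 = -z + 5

Isolate the radical: sqrt(6z + 3) = -z + 4.
Square both sides: 6z + 3 = (-z + 4)^2.
Expand and rearrange: z^2 - 14z + 13 = 0.
Solving gives z = 13 or z = 1.
Check each candidate in the original equation:
  z = 13: sqrt(81) = 9, while -z + 4 = -9 — extraneous.
  z = 1: sqrt(9) = 3, while -z + 4 = 3 — valid.

z = 1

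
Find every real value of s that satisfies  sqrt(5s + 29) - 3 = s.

s = 4

Isolate the radical: sqrt(5s + 29) = s + 3.
Square both sides: 5s + 29 = (s + 3)^2.
Expand and rearrange: s^2 + s - 20 = 0.
Solving gives s = 4 or s = -5.
Check each candidate in the original equation:
  s = 4: sqrt(49) = 7, while s + 3 = 7 — valid.
  s = -5: sqrt(4) = 2, while s + 3 = -2 — extraneous.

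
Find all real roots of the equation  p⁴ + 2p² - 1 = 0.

p = -0.6436 or p = 0.6436

Let u = p². The equation becomes u² + 2u - 1 = 0.
By the quadratic formula, u = -1 + √(2) or u = -√(2) - 1.
p² = -1 + √(2) gives p = ±√(-1 + √(2)) ≈ ±0.6436.
p² = -√(2) - 1 < 0 has no real solution.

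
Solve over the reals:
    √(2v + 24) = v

v = 6

Square both sides: 2v + 24 = (v)².
Expand and rearrange: v² - 2v - 24 = 0.
Solving gives v = 6 or v = -4.
Check each candidate in the original equation:
  v = 6: √(36) = 6, while v = 6 — valid.
  v = -4: √(16) = 4, while v = -4 — extraneous.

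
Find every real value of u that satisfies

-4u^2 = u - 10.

Rearrange to standard form: -4u^2 - u + 10 = 0.
Discriminant: (-1)^2 - 4*(-4)*10 = 161.
Quadratic formula: u = (1 +/- sqrt(161)) / (-8).
So u = -sqrt(161)/8 - 1/8 ~= -1.7111 or u = -1/8 + sqrt(161)/8 ~= 1.4611.

u = -1.7111 or u = 1.4611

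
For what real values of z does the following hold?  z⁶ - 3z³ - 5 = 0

Let u = z³. The equation becomes u² - 3u - 5 = 0.
By the quadratic formula, u = 3/2 + √(29)/2 or u = 3/2 - √(29)/2.
z³ = 3/2 + √(29)/2 gives z = ∛(3/2 + √(29)/2) ≈ 1.6125.
z³ = 3/2 - √(29)/2 gives z = -∛(-3/2 + √(29)/2) ≈ -1.0605.

z = -1.0605 or z = 1.6125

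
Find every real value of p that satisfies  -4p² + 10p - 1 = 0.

Discriminant: (10)² − 4·(-4)·(-1) = 84.
Quadratic formula: p = (-10 ± √84) / (-8).
So p = 5/4 - √(21)/4 ≈ 0.1044 or p = √(21)/4 + 5/4 ≈ 2.3956.

p = 0.1044 or p = 2.3956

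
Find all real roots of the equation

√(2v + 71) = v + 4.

Square both sides: 2v + 71 = (v + 4)².
Expand and rearrange: v² + 6v - 55 = 0.
Solving gives v = 5 or v = -11.
Check each candidate in the original equation:
  v = 5: √(81) = 9, while v + 4 = 9 — valid.
  v = -11: √(49) = 7, while v + 4 = -7 — extraneous.

v = 5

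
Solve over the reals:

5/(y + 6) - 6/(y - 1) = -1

Multiply both sides by (y + 6)(y - 1):
5(y - 1) - 6(y + 6) = -(y + 6)(y - 1).
Expand and collect terms: -y² - 4y + 47 = 0.
By the quadratic formula, y = (4 ± √204) / -2, so y ≈ -9.1414 or y ≈ 5.1414.
Neither value makes a denominator zero (y ≠ -6, y ≠ 1), so both are valid.

y = -9.1414 or y = 5.1414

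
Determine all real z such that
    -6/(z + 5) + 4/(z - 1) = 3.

Multiply both sides by (z + 5)(z - 1):
-6(z - 1) + 4(z + 5) = 3(z + 5)(z - 1).
Expand and collect terms: 3z² + 14z - 41 = 0.
By the quadratic formula, z = (-14 ± √688) / 6, so z ≈ 2.0383 or z ≈ -6.705.
Neither value makes a denominator zero (z ≠ -5, z ≠ 1), so both are valid.

z = -6.705 or z = 2.0383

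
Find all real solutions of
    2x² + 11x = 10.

Rearrange to standard form: 2x² + 11x - 10 = 0.
Discriminant: (11)² − 4·2·(-10) = 201.
Quadratic formula: x = (-11 ± √201) / 4.
So x = -11/4 + √(201)/4 ≈ 0.7944 or x = -√(201)/4 - 11/4 ≈ -6.2944.

x = -6.2944 or x = 0.7944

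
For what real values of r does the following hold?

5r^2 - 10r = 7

Rearrange to standard form: 5r^2 - 10r - 7 = 0.
Discriminant: (-10)^2 - 4*5*(-7) = 240.
Quadratic formula: r = (10 +/- sqrt(240)) / 10.
So r = 1 + 2*sqrt(15)/5 ~= 2.5492 or r = 1 - 2*sqrt(15)/5 ~= -0.5492.

r = -0.5492 or r = 2.5492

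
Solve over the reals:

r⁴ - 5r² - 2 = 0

Let u = r². The equation becomes u² - 5u - 2 = 0.
By the quadratic formula, u = 5/2 + √(33)/2 or u = 5/2 - √(33)/2.
r² = 5/2 + √(33)/2 gives r = ±√(5/2 + √(33)/2) ≈ ±2.3178.
r² = 5/2 - √(33)/2 < 0 has no real solution.

r = -2.3178 or r = 2.3178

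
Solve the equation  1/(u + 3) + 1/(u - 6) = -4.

Multiply both sides by (u + 3)(u - 6):
(u - 6) + (u + 3) = -4(u + 3)(u - 6).
Expand and collect terms: -4u² + 10u + 75 = 0.
By the quadratic formula, u = (-10 ± √1300) / -8, so u ≈ -3.2569 or u ≈ 5.7569.
Neither value makes a denominator zero (u ≠ -3, u ≠ 6), so both are valid.

u = -3.2569 or u = 5.7569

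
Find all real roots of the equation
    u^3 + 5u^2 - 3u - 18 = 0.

u = -4.8541 or u = -2 or u = 1.8541

Possible rational roots are divisors of -18. Testing u = -2 gives 0, so (u + 2) is a factor.
Divide: u^3 + 5u^2 - 3u - 18 = (u + 2)(u^2 + 3u - 9).
Apply the quadratic formula to u^2 + 3u - 9 = 0: u = (-3 +/- sqrt(45))/2, i.e. u ~= 1.8541 or u ~= -4.8541.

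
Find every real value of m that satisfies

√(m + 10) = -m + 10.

Square both sides: m + 10 = (-m + 10)².
Expand and rearrange: m² - 21m + 90 = 0.
Solving gives m = 15 or m = 6.
Check each candidate in the original equation:
  m = 15: √(25) = 5, while -m + 10 = -5 — extraneous.
  m = 6: √(16) = 4, while -m + 10 = 4 — valid.

m = 6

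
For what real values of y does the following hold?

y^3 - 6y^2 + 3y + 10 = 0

y = -1 or y = 2 or y = 5

Possible rational roots are divisors of 10. Testing y = 2 gives 0, so (y - 2) is a factor.
Divide: y^3 - 6y^2 + 3y + 10 = (y - 2)(y^2 - 4y - 5).
Factor the quadratic: y = 5 or y = -1.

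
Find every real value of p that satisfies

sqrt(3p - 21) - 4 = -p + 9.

p = 10

Isolate the radical: sqrt(3p - 21) = -p + 13.
Square both sides: 3p - 21 = (-p + 13)^2.
Expand and rearrange: p^2 - 29p + 190 = 0.
Solving gives p = 19 or p = 10.
Check each candidate in the original equation:
  p = 19: sqrt(36) = 6, while -p + 13 = -6 — extraneous.
  p = 10: sqrt(9) = 3, while -p + 13 = 3 — valid.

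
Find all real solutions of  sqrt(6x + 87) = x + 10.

Square both sides: 6x + 87 = (x + 10)^2.
Expand and rearrange: x^2 + 14x + 13 = 0.
Solving gives x = -1 or x = -13.
Check each candidate in the original equation:
  x = -1: sqrt(81) = 9, while x + 10 = 9 — valid.
  x = -13: sqrt(9) = 3, while x + 10 = -3 — extraneous.

x = -1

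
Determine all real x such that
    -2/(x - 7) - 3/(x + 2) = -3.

x = -1.0763 or x = 7.7429

Multiply both sides by (x - 7)(x + 2):
-2(x + 2) - 3(x - 7) = -3(x - 7)(x + 2).
Expand and collect terms: -3x² + 20x + 25 = 0.
By the quadratic formula, x = (-20 ± √700) / -6, so x ≈ -1.0763 or x ≈ 7.7429.
Neither value makes a denominator zero (x ≠ 7, x ≠ -2), so both are valid.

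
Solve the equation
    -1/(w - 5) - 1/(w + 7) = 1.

w = -8.0828 or w = 4.0828

Multiply both sides by (w - 5)(w + 7):
-(w + 7) - (w - 5) = (w - 5)(w + 7).
Expand and collect terms: w² + 4w - 33 = 0.
By the quadratic formula, w = (-4 ± √148) / 2, so w ≈ 4.0828 or w ≈ -8.0828.
Neither value makes a denominator zero (w ≠ 5, w ≠ -7), so both are valid.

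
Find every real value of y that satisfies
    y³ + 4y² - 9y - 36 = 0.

y = -4 or y = -3 or y = 3

Possible rational roots are divisors of -36. Testing y = 3 gives 0, so (y - 3) is a factor.
Divide: y³ + 4y² - 9y - 36 = (y - 3)(y² + 7y + 12).
Factor the quadratic: y = -3 or y = -4.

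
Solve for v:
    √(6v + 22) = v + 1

Square both sides: 6v + 22 = (v + 1)².
Expand and rearrange: v² - 4v - 21 = 0.
Solving gives v = 7 or v = -3.
Check each candidate in the original equation:
  v = 7: √(64) = 8, while v + 1 = 8 — valid.
  v = -3: √(4) = 2, while v + 1 = -2 — extraneous.

v = 7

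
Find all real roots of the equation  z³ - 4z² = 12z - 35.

Rearrange: z³ - 4z² - 12z + 35 = 0.
Possible rational roots are divisors of 35. Testing z = 5 gives 0, so (z - 5) is a factor.
Divide: z³ - 4z² - 12z + 35 = (z - 5)(z² + z - 7).
Apply the quadratic formula to z² + z - 7 = 0: z = (-1 ± √29)/2, i.e. z ≈ 2.1926 or z ≈ -3.1926.

z = -3.1926 or z = 2.1926 or z = 5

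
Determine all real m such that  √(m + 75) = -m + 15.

m = 6

Square both sides: m + 75 = (-m + 15)².
Expand and rearrange: m² - 31m + 150 = 0.
Solving gives m = 25 or m = 6.
Check each candidate in the original equation:
  m = 25: √(100) = 10, while -m + 15 = -10 — extraneous.
  m = 6: √(81) = 9, while -m + 15 = 9 — valid.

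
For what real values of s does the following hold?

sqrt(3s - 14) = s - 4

s = 5 or s = 6

Square both sides: 3s - 14 = (s - 4)^2.
Expand and rearrange: s^2 - 11s + 30 = 0.
Solving gives s = 6 or s = 5.
Check each candidate in the original equation:
  s = 6: sqrt(4) = 2, while s - 4 = 2 — valid.
  s = 5: sqrt(1) = 1, while s - 4 = 1 — valid.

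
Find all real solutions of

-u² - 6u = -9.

Rearrange to standard form: -u² - 6u + 9 = 0.
Discriminant: (-6)² − 4·(-1)·9 = 72.
Quadratic formula: u = (6 ± √72) / (-2).
So u = -3·√(2) - 3 ≈ -7.2426 or u = -3 + 3·√(2) ≈ 1.2426.

u = -7.2426 or u = 1.2426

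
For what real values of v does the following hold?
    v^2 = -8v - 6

v = -7.1623 or v = -0.8377

Rearrange to standard form: v^2 + 8v + 6 = 0.
Discriminant: (8)^2 - 4*1*6 = 40.
Quadratic formula: v = (-8 +/- sqrt(40)) / 2.
So v = -4 + sqrt(10) ~= -0.8377 or v = -4 - sqrt(10) ~= -7.1623.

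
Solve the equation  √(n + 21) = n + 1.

n = 4

Square both sides: n + 21 = (n + 1)².
Expand and rearrange: n² + n - 20 = 0.
Solving gives n = 4 or n = -5.
Check each candidate in the original equation:
  n = 4: √(25) = 5, while n + 1 = 5 — valid.
  n = -5: √(16) = 4, while n + 1 = -4 — extraneous.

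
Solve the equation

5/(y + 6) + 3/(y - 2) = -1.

Multiply both sides by (y + 6)(y - 2):
5(y - 2) + 3(y + 6) = -(y + 6)(y - 2).
Expand and collect terms: -y² - 12y + 4 = 0.
By the quadratic formula, y = (12 ± √160) / -2, so y ≈ -12.3246 or y ≈ 0.3246.
Neither value makes a denominator zero (y ≠ -6, y ≠ 2), so both are valid.

y = -12.3246 or y = 0.3246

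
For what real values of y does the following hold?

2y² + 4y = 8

y = -3.2361 or y = 1.2361

Rearrange to standard form: 2y² + 4y - 8 = 0.
Discriminant: (4)² − 4·2·(-8) = 80.
Quadratic formula: y = (-4 ± √80) / 4.
So y = -1 + √(5) ≈ 1.2361 or y = -√(5) - 1 ≈ -3.2361.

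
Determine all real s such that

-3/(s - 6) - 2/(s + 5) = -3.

s = -4.3919 or s = 7.0585

Multiply both sides by (s - 6)(s + 5):
-3(s + 5) - 2(s - 6) = -3(s - 6)(s + 5).
Expand and collect terms: -3s² + 8s + 93 = 0.
By the quadratic formula, s = (-8 ± √1180) / -6, so s ≈ -4.3919 or s ≈ 7.0585.
Neither value makes a denominator zero (s ≠ 6, s ≠ -5), so both are valid.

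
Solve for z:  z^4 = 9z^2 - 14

z = -2.6458 or z = -1.4142 or z = 1.4142 or z = 2.6458

Let u = z^2. The equation becomes u^2 - 9u + 14 = 0.
Factor: (u - 7)(u - 2) = 0, so u = 7 or u = 2.
z^2 = 7 gives z = +/-sqrt(7) ~= +/-2.6458.
z^2 = 2 gives z = +/-sqrt(2) ~= +/-1.4142.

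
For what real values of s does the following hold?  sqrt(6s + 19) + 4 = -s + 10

Isolate the radical: sqrt(6s + 19) = -s + 6.
Square both sides: 6s + 19 = (-s + 6)^2.
Expand and rearrange: s^2 - 18s + 17 = 0.
Solving gives s = 17 or s = 1.
Check each candidate in the original equation:
  s = 17: sqrt(121) = 11, while -s + 6 = -11 — extraneous.
  s = 1: sqrt(25) = 5, while -s + 6 = 5 — valid.

s = 1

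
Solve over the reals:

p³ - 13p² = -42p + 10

p = 0.2583 or p = 5 or p = 7.7417

Rearrange: p³ - 13p² + 42p - 10 = 0.
Possible rational roots are divisors of -10. Testing p = 5 gives 0, so (p - 5) is a factor.
Divide: p³ - 13p² + 42p - 10 = (p - 5)(p² - 8p + 2).
Apply the quadratic formula to p² - 8p + 2 = 0: p = (8 ± √56)/2, i.e. p ≈ 7.7417 or p ≈ 0.2583.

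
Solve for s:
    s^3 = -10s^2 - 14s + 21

Rearrange: s^3 + 10s^2 + 14s - 21 = 0.
Possible rational roots are divisors of -21. Testing s = -3 gives 0, so (s + 3) is a factor.
Divide: s^3 + 10s^2 + 14s - 21 = (s + 3)(s^2 + 7s - 7).
Apply the quadratic formula to s^2 + 7s - 7 = 0: s = (-7 +/- sqrt(77))/2, i.e. s ~= 0.8875 or s ~= -7.8875.

s = -7.8875 or s = -3 or s = 0.8875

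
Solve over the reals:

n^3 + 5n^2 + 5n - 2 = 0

n = -3.3028 or n = -2 or n = 0.3028

Possible rational roots are divisors of -2. Testing n = -2 gives 0, so (n + 2) is a factor.
Divide: n^3 + 5n^2 + 5n - 2 = (n + 2)(n^2 + 3n - 1).
Apply the quadratic formula to n^2 + 3n - 1 = 0: n = (-3 +/- sqrt(13))/2, i.e. n ~= 0.3028 or n ~= -3.3028.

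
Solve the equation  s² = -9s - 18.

Bring every term to one side: s² + 9s + 18 = 0.
Factor: (s + 6)(s + 3) = 0.
So s = -6 or s = -3.

s = -6 or s = -3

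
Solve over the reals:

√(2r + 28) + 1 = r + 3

r = 4

Isolate the radical: √(2r + 28) = r + 2.
Square both sides: 2r + 28 = (r + 2)².
Expand and rearrange: r² + 2r - 24 = 0.
Solving gives r = 4 or r = -6.
Check each candidate in the original equation:
  r = 4: √(36) = 6, while r + 2 = 6 — valid.
  r = -6: √(16) = 4, while r + 2 = -4 — extraneous.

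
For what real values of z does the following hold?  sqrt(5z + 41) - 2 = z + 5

z = -1

Isolate the radical: sqrt(5z + 41) = z + 7.
Square both sides: 5z + 41 = (z + 7)^2.
Expand and rearrange: z^2 + 9z + 8 = 0.
Solving gives z = -1 or z = -8.
Check each candidate in the original equation:
  z = -1: sqrt(36) = 6, while z + 7 = 6 — valid.
  z = -8: sqrt(1) = 1, while z + 7 = -1 — extraneous.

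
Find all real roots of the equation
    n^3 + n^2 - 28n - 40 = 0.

n = -5 or n = -1.4641 or n = 5.4641

Possible rational roots are divisors of -40. Testing n = -5 gives 0, so (n + 5) is a factor.
Divide: n^3 + n^2 - 28n - 40 = (n + 5)(n^2 - 4n - 8).
Apply the quadratic formula to n^2 - 4n - 8 = 0: n = (4 +/- sqrt(48))/2, i.e. n ~= 5.4641 or n ~= -1.4641.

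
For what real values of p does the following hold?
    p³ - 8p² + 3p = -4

Rearrange: p³ - 8p² + 3p + 4 = 0.
Possible rational roots are divisors of 4. Testing p = 1 gives 0, so (p - 1) is a factor.
Divide: p³ - 8p² + 3p + 4 = (p - 1)(p² - 7p - 4).
Apply the quadratic formula to p² - 7p - 4 = 0: p = (7 ± √65)/2, i.e. p ≈ 7.5311 or p ≈ -0.5311.

p = -0.5311 or p = 1 or p = 7.5311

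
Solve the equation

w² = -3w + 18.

w = -6 or w = 3

Bring every term to one side: w² + 3w - 18 = 0.
Factor: (w - 3)(w + 6) = 0.
So w = 3 or w = -6.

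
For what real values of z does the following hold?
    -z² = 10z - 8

Rearrange to standard form: -z² - 10z + 8 = 0.
Discriminant: (-10)² − 4·(-1)·8 = 132.
Quadratic formula: z = (10 ± √132) / (-2).
So z = -√(33) - 5 ≈ -10.7446 or z = -5 + √(33) ≈ 0.7446.

z = -10.7446 or z = 0.7446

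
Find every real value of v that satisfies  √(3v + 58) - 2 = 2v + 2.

v = 2

Isolate the radical: √(3v + 58) = 2v + 4.
Square both sides: 3v + 58 = (2v + 4)².
Expand and rearrange: 4v² + 13v - 42 = 0.
Solving gives v = 2 or v = -5.25.
Check each candidate in the original equation:
  v = 2: √(64) = 8, while 2v + 4 = 8 — valid.
  v = -5.25: √(42.25) = 6.5, while 2v + 4 = -6.5 — extraneous.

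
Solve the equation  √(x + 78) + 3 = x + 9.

x = 3

Isolate the radical: √(x + 78) = x + 6.
Square both sides: x + 78 = (x + 6)².
Expand and rearrange: x² + 11x - 42 = 0.
Solving gives x = 3 or x = -14.
Check each candidate in the original equation:
  x = 3: √(81) = 9, while x + 6 = 9 — valid.
  x = -14: √(64) = 8, while x + 6 = -8 — extraneous.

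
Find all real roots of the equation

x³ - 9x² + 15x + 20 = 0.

Possible rational roots are divisors of 20. Testing x = 4 gives 0, so (x - 4) is a factor.
Divide: x³ - 9x² + 15x + 20 = (x - 4)(x² - 5x - 5).
Apply the quadratic formula to x² - 5x - 5 = 0: x = (5 ± √45)/2, i.e. x ≈ 5.8541 or x ≈ -0.8541.

x = -0.8541 or x = 4 or x = 5.8541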